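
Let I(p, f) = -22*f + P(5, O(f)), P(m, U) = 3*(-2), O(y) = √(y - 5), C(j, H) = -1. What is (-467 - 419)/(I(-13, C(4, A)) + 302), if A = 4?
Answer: -443/159 ≈ -2.7862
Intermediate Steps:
O(y) = √(-5 + y)
P(m, U) = -6
I(p, f) = -6 - 22*f (I(p, f) = -22*f - 6 = -6 - 22*f)
(-467 - 419)/(I(-13, C(4, A)) + 302) = (-467 - 419)/((-6 - 22*(-1)) + 302) = -886/((-6 + 22) + 302) = -886/(16 + 302) = -886/318 = -886*1/318 = -443/159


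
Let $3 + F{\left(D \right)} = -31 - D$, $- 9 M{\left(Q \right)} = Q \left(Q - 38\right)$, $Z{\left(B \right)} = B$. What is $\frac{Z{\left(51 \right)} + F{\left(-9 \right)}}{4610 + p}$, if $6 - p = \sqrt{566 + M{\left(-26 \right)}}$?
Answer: $\frac{540072}{95881837} + \frac{273 \sqrt{70}}{95881837} \approx 0.0056565$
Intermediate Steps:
$M{\left(Q \right)} = - \frac{Q \left(-38 + Q\right)}{9}$ ($M{\left(Q \right)} = - \frac{Q \left(Q - 38\right)}{9} = - \frac{Q \left(-38 + Q\right)}{9}$)
$F{\left(D \right)} = -34 - D$ ($F{\left(D \right)} = -3 - \left(31 + D\right) = -34 - D$)
$p = 6 - \frac{7 \sqrt{70}}{3}$ ($p = 6 - \sqrt{566 + \frac{1}{9} \left(-26\right) \left(38 - -26\right)} = 6 - \sqrt{566 + \frac{1}{9} \left(-26\right) \left(38 + 26\right)} = 6 - \sqrt{566 + \frac{1}{9} \left(-26\right) 64} = 6 - \sqrt{566 - \frac{1664}{9}} = 6 - \sqrt{\frac{3430}{9}} = 6 - \frac{7 \sqrt{70}}{3} \approx -13.522$)
$\frac{Z{\left(51 \right)} + F{\left(-9 \right)}}{4610 + p} = \frac{51 - 25}{4610 + \left(6 - \frac{7 \sqrt{70}}{3}\right)} = \frac{51 + \left(-34 + 9\right)}{4616 - \frac{7 \sqrt{70}}{3}} = \frac{51 - 25}{4616 - \frac{7 \sqrt{70}}{3}} = \frac{26}{4616 - \frac{7 \sqrt{70}}{3}}$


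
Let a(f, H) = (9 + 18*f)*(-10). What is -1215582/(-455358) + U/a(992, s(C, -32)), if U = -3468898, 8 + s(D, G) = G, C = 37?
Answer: 149729514982/6779142225 ≈ 22.087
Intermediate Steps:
s(D, G) = -8 + G
a(f, H) = -90 - 180*f
-1215582/(-455358) + U/a(992, s(C, -32)) = -1215582/(-455358) - 3468898/(-90 - 180*992) = -1215582*(-1/455358) - 3468898/(-90 - 178560) = 202597/75893 - 3468898/(-178650) = 202597/75893 - 3468898*(-1/178650) = 202597/75893 + 1734449/89325 = 149729514982/6779142225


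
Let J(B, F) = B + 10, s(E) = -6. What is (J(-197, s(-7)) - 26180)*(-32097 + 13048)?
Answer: 502264983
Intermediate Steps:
J(B, F) = 10 + B
(J(-197, s(-7)) - 26180)*(-32097 + 13048) = ((10 - 197) - 26180)*(-32097 + 13048) = (-187 - 26180)*(-19049) = -26367*(-19049) = 502264983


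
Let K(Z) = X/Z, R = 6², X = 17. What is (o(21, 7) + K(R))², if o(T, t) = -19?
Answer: 444889/1296 ≈ 343.28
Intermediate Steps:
R = 36
K(Z) = 17/Z
(o(21, 7) + K(R))² = (-19 + 17/36)² = (-667/36)² = 444889/1296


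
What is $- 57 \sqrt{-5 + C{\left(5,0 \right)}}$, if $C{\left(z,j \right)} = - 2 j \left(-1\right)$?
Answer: $- 57 i \sqrt{5} \approx - 127.46 i$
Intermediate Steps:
$C{\left(z,j \right)} = 2 j$
$- 57 \sqrt{-5 + C{\left(5,0 \right)}} = - 57 \sqrt{-5 + 2 \cdot 0} = - 57 \sqrt{-5 + 0} = - 57 \sqrt{-5} = - 57 i \sqrt{5}$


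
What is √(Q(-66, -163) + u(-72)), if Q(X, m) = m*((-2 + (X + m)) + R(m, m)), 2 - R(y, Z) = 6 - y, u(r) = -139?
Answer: 11*√535 ≈ 254.43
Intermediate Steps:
R(y, Z) = -4 + y (R(y, Z) = 2 - (6 - y) = 2 + (-6 + y) = -4 + y)
Q(X, m) = m*(-6 + X + 2*m) (Q(X, m) = m*((-2 + (X + m)) + (-4 + m)) = m*((-2 + X + m) + (-4 + m)) = m*(-6 + X + 2*m))
√(Q(-66, -163) + u(-72)) = √(-163*(-6 - 66 + 2*(-163)) - 139) = √(-163*(-6 - 66 - 326) - 139) = √(-163*(-398) - 139) = √(64874 - 139) = √64735 = 11*√535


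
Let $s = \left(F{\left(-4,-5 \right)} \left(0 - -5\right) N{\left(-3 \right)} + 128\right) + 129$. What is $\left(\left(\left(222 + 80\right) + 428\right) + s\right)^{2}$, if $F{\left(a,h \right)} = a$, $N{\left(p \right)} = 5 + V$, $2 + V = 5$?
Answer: $683929$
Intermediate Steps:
$V = 3$ ($V = -2 + 5 = 3$)
$N{\left(p \right)} = 8$ ($N{\left(p \right)} = 5 + 3 = 8$)
$s = 97$ ($s = \left(- 4 \left(0 - -5\right) 8 + 128\right) + 129 = \left(- 4 \left(0 + 5\right) 8 + 128\right) + 129 = \left(\left(-4\right) 5 \cdot 8 + 128\right) + 129 = \left(\left(-20\right) 8 + 128\right) + 129 = \left(-160 + 128\right) + 129 = -32 + 129 = 97$)
$\left(\left(\left(222 + 80\right) + 428\right) + s\right)^{2} = \left(\left(\left(222 + 80\right) + 428\right) + 97\right)^{2} = \left(\left(302 + 428\right) + 97\right)^{2} = \left(730 + 97\right)^{2} = 827^{2} = 683929$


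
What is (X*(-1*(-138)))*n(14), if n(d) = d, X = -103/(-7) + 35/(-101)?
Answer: 2803608/101 ≈ 27759.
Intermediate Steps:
X = 10158/707 (X = -103*(-1/7) + 35*(-1/101) = 103/7 - 35/101 = 10158/707 ≈ 14.368)
(X*(-1*(-138)))*n(14) = (10158*(-1*(-138))/707)*14 = ((10158/707)*138)*14 = (1401804/707)*14 = 2803608/101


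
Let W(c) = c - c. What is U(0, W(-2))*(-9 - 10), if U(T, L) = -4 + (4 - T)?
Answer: 0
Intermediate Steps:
W(c) = 0
U(T, L) = -T
U(0, W(-2))*(-9 - 10) = (-1*0)*(-9 - 10) = 0*(-19) = 0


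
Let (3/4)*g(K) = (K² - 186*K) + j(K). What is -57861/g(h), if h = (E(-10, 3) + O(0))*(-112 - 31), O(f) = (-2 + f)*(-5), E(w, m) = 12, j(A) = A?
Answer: -173583/41917304 ≈ -0.0041411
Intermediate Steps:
O(f) = 10 - 5*f
h = -3146 (h = (12 + (10 - 5*0))*(-112 - 31) = (12 + (10 + 0))*(-143) = (12 + 10)*(-143) = 22*(-143) = -3146)
g(K) = -740*K/3 + 4*K²/3 (g(K) = 4*((K² - 186*K) + K)/3 = 4*(K² - 185*K)/3 = -740*K/3 + 4*K²/3)
-57861/g(h) = -57861*(-3/(12584*(-185 - 3146))) = -57861/((4/3)*(-3146)*(-3331)) = -57861/41917304/3 = -57861*3/41917304 = -173583/41917304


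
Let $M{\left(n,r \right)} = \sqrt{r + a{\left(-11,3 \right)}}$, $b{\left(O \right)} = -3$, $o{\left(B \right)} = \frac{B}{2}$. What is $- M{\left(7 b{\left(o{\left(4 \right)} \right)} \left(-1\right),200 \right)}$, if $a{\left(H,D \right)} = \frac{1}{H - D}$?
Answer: $- \frac{3 \sqrt{4354}}{14} \approx -14.14$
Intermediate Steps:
$o{\left(B \right)} = \frac{B}{2}$ ($o{\left(B \right)} = B \frac{1}{2} = \frac{B}{2}$)
$M{\left(n,r \right)} = \sqrt{- \frac{1}{14} + r}$ ($M{\left(n,r \right)} = \sqrt{r - \frac{1}{3 - -11}} = \sqrt{r - \frac{1}{3 + 11}} = \sqrt{r - \frac{1}{14}} = \sqrt{- \frac{1}{14} + r}$)
$- M{\left(7 b{\left(o{\left(4 \right)} \right)} \left(-1\right),200 \right)} = - \frac{\sqrt{-14 + 196 \cdot 200}}{14} = - \frac{\sqrt{-14 + 39200}}{14} = - \frac{\sqrt{39186}}{14} = - \frac{3 \sqrt{4354}}{14}$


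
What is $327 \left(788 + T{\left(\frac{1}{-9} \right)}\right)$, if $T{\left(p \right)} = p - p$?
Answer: $257676$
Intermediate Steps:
$T{\left(p \right)} = 0$
$327 \left(788 + T{\left(\frac{1}{-9} \right)}\right) = 327 \left(788 + 0\right) = 327 \cdot 788 = 257676$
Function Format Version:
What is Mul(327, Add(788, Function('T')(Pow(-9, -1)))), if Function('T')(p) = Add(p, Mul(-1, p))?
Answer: 257676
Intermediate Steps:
Function('T')(p) = 0
Mul(327, Add(788, Function('T')(Pow(-9, -1)))) = Mul(327, Add(788, 0)) = Mul(327, 788) = 257676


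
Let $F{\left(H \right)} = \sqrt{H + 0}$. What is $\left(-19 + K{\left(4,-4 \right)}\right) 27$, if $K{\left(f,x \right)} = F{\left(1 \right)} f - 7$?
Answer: $-594$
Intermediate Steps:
$F{\left(H \right)} = \sqrt{H}$
$K{\left(f,x \right)} = -7 + f$ ($K{\left(f,x \right)} = \sqrt{1} f - 7 = 1 f - 7 = f - 7 = -7 + f$)
$\left(-19 + K{\left(4,-4 \right)}\right) 27 = \left(-19 + \left(-7 + 4\right)\right) 27 = \left(-19 - 3\right) 27 = \left(-22\right) 27 = -594$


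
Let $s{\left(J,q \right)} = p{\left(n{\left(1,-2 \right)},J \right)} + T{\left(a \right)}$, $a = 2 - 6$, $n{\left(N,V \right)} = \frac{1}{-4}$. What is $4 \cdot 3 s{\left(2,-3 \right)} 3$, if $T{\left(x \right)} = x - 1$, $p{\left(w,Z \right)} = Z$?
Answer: $-108$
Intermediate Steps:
$n{\left(N,V \right)} = - \frac{1}{4}$
$a = -4$ ($a = 2 - 6 = -4$)
$T{\left(x \right)} = -1 + x$
$s{\left(J,q \right)} = -5 + J$ ($s{\left(J,q \right)} = J - 5 = -5 + J$)
$4 \cdot 3 s{\left(2,-3 \right)} 3 = 4 \cdot 3 \left(-5 + 2\right) 3 = 4 \cdot 3 \left(-3\right) 3 = 4 \left(\left(-9\right) 3\right) = 4 \left(-27\right) = -108$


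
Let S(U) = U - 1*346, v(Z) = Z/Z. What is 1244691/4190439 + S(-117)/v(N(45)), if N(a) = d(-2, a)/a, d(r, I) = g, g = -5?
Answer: -28100414/60731 ≈ -462.70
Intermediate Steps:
d(r, I) = -5
N(a) = -5/a
v(Z) = 1
S(U) = -346 + U (S(U) = U - 346 = -346 + U)
1244691/4190439 + S(-117)/v(N(45)) = 1244691/4190439 + (-346 - 117)/1 = 1244691*(1/4190439) - 463*1 = 18039/60731 - 463 = -28100414/60731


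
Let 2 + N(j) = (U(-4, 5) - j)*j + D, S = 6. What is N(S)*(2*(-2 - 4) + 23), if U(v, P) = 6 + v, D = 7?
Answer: -209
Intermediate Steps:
N(j) = 5 + j*(2 - j) (N(j) = -2 + (((6 - 4) - j)*j + 7) = -2 + ((2 - j)*j + 7) = -2 + (j*(2 - j) + 7) = -2 + (7 + j*(2 - j)) = 5 + j*(2 - j))
N(S)*(2*(-2 - 4) + 23) = (5 - 1*6**2 + 2*6)*(2*(-2 - 4) + 23) = (5 - 1*36 + 12)*(2*(-6) + 23) = (5 - 36 + 12)*(-12 + 23) = -19*11 = -209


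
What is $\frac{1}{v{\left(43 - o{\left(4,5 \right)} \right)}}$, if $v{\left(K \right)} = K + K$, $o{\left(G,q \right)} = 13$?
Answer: $\frac{1}{60} \approx 0.016667$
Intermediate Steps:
$v{\left(K \right)} = 2 K$
$\frac{1}{v{\left(43 - o{\left(4,5 \right)} \right)}} = \frac{1}{2 \left(43 - 13\right)} = \frac{1}{2 \cdot 30} = \frac{1}{60}$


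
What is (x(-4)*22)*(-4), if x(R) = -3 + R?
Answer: 616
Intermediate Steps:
(x(-4)*22)*(-4) = ((-3 - 4)*22)*(-4) = -7*22*(-4) = -154*(-4) = 616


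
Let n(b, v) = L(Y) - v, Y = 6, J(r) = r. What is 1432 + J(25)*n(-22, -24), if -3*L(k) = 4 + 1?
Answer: 5971/3 ≈ 1990.3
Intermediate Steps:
L(k) = -5/3 (L(k) = -(4 + 1)/3 = -⅓*5 = -5/3)
n(b, v) = -5/3 - v
1432 + J(25)*n(-22, -24) = 1432 + 25*(-5/3 - 1*(-24)) = 1432 + 25*(-5/3 + 24) = 1432 + 25*(67/3) = 1432 + 1675/3 = 5971/3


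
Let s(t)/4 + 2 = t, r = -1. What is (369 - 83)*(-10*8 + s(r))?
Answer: -26312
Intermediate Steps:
s(t) = -8 + 4*t
(369 - 83)*(-10*8 + s(r)) = (369 - 83)*(-10*8 + (-8 + 4*(-1))) = 286*(-80 + (-8 - 4)) = 286*(-80 - 12) = 286*(-92) = -26312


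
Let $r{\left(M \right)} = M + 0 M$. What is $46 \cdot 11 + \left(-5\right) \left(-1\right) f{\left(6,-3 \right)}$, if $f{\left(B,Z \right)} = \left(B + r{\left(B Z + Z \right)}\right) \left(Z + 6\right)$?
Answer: $281$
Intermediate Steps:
$r{\left(M \right)} = M$ ($r{\left(M \right)} = M + 0 = M$)
$f{\left(B,Z \right)} = \left(6 + Z\right) \left(B + Z + B Z\right)$ ($f{\left(B,Z \right)} = \left(B + \left(B Z + Z\right)\right) \left(Z + 6\right) = \left(B + \left(Z + B Z\right)\right) \left(6 + Z\right) = \left(B + Z + B Z\right) \left(6 + Z\right) = \left(6 + Z\right) \left(B + Z + B Z\right)$)
$46 \cdot 11 + \left(-5\right) \left(-1\right) f{\left(6,-3 \right)} = 46 \cdot 11 + \left(-5\right) \left(-1\right) \left(6 \cdot 6 + 6 \left(-3\right) + \left(-3\right)^{2} \left(1 + 6\right) + 6 \left(-3\right) \left(1 + 6\right)\right) = 506 + 5 \left(36 - 18 + 9 \cdot 7 + 6 \left(-3\right) 7\right) = 506 + 5 \left(36 - 18 + 63 - 126\right) = 506 + 5 \left(-45\right) = 506 - 225 = 281$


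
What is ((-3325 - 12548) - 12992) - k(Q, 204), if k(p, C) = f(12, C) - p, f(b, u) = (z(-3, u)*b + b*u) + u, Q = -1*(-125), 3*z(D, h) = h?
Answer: -32208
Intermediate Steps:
z(D, h) = h/3
Q = 125
f(b, u) = u + 4*b*u/3 (f(b, u) = ((u/3)*b + b*u) + u = (b*u/3 + b*u) + u = 4*b*u/3 + u = u + 4*b*u/3)
k(p, C) = -p + 17*C (k(p, C) = C*(3 + 4*12)/3 - p = C*(3 + 48)/3 - p = (⅓)*C*51 - p = 17*C - p = -p + 17*C)
((-3325 - 12548) - 12992) - k(Q, 204) = ((-3325 - 12548) - 12992) - (-1*125 + 17*204) = (-15873 - 12992) - (-125 + 3468) = -28865 - 1*3343 = -28865 - 3343 = -32208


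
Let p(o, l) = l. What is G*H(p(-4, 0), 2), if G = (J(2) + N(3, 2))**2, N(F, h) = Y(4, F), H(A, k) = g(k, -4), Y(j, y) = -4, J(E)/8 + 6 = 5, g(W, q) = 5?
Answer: 720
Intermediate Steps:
J(E) = -8 (J(E) = -48 + 8*5 = -48 + 40 = -8)
H(A, k) = 5
N(F, h) = -4
G = 144 (G = (-8 - 4)**2 = (-12)**2 = 144)
G*H(p(-4, 0), 2) = 144*5 = 720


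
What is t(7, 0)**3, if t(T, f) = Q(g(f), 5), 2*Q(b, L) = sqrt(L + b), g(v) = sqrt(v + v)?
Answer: 5*sqrt(5)/8 ≈ 1.3975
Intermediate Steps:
g(v) = sqrt(2)*sqrt(v) (g(v) = sqrt(2*v) = sqrt(2)*sqrt(v))
Q(b, L) = sqrt(L + b)/2
t(T, f) = sqrt(5 + sqrt(2)*sqrt(f))/2
t(7, 0)**3 = (sqrt(5 + sqrt(2)*sqrt(0))/2)**3 = (sqrt(5 + sqrt(2)*0)/2)**3 = (sqrt(5 + 0)/2)**3 = (sqrt(5)/2)**3 = 5*sqrt(5)/8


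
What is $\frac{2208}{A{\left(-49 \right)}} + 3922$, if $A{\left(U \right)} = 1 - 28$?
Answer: $\frac{34562}{9} \approx 3840.2$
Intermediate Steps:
$A{\left(U \right)} = -27$
$\frac{2208}{A{\left(-49 \right)}} + 3922 = \frac{2208}{-27} + 3922 = 2208 \left(- \frac{1}{27}\right) + 3922 = - \frac{736}{9} + 3922 = \frac{34562}{9}$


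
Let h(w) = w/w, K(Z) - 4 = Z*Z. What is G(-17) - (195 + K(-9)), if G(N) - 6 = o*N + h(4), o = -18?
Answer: 33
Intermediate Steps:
K(Z) = 4 + Z**2 (K(Z) = 4 + Z*Z = 4 + Z**2)
h(w) = 1
G(N) = 7 - 18*N (G(N) = 6 + (-18*N + 1) = 6 + (1 - 18*N) = 7 - 18*N)
G(-17) - (195 + K(-9)) = (7 - 18*(-17)) - (195 + (4 + (-9)**2)) = (7 + 306) - (195 + (4 + 81)) = 313 - (195 + 85) = 313 - 1*280 = 313 - 280 = 33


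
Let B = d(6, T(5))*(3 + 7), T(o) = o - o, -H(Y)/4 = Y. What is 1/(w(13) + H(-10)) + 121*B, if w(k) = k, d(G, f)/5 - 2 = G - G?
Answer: 641301/53 ≈ 12100.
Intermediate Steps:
H(Y) = -4*Y
T(o) = 0
d(G, f) = 10 (d(G, f) = 10 + 5*(G - G) = 10 + 5*0 = 10 + 0 = 10)
B = 100 (B = 10*(3 + 7) = 10*10 = 100)
1/(w(13) + H(-10)) + 121*B = 1/(13 - 4*(-10)) + 121*100 = 1/(13 + 40) + 12100 = 1/53 + 12100 = 641301/53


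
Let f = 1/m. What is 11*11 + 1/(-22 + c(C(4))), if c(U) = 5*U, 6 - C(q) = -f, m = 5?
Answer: 1090/9 ≈ 121.11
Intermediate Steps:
f = ⅕ (f = 1/5 = ⅕ ≈ 0.20000)
C(q) = 31/5 (C(q) = 6 - (-1)/5 = 6 - 1*(-⅕) = 6 + ⅕ = 31/5)
11*11 + 1/(-22 + c(C(4))) = 11*11 + 1/(-22 + 5*(31/5)) = 121 + 1/(-22 + 31) = 121 + 1/9 = 121 + ⅑ = 1090/9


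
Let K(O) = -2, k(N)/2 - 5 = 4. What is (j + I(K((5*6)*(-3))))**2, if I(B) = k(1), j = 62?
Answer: 6400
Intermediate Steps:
k(N) = 18 (k(N) = 10 + 2*4 = 10 + 8 = 18)
I(B) = 18
(j + I(K((5*6)*(-3))))**2 = (62 + 18)**2 = 80**2 = 6400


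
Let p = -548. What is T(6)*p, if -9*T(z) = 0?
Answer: 0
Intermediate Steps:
T(z) = 0 (T(z) = -1/9*0 = 0)
T(6)*p = 0*(-548) = 0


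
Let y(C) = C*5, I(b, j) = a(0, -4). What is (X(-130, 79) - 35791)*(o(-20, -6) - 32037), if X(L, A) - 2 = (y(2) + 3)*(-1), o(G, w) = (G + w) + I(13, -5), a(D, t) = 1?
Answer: 1147883724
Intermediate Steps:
I(b, j) = 1
o(G, w) = 1 + G + w (o(G, w) = (G + w) + 1 = 1 + G + w)
y(C) = 5*C
X(L, A) = -11 (X(L, A) = 2 + (5*2 + 3)*(-1) = 2 + (10 + 3)*(-1) = 2 + 13*(-1) = 2 - 13 = -11)
(X(-130, 79) - 35791)*(o(-20, -6) - 32037) = (-11 - 35791)*((1 - 20 - 6) - 32037) = -35802*(-25 - 32037) = -35802*(-32062) = 1147883724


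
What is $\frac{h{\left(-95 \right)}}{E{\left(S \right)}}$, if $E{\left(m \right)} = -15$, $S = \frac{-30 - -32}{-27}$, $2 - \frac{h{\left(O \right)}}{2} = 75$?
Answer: $\frac{146}{15} \approx 9.7333$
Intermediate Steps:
$h{\left(O \right)} = -146$ ($h{\left(O \right)} = 4 - 150 = -146$)
$S = - \frac{2}{27}$ ($S = \left(-30 + 32\right) \left(- \frac{1}{27}\right) = 2 \left(- \frac{1}{27}\right) = - \frac{2}{27} \approx -0.074074$)
$\frac{h{\left(-95 \right)}}{E{\left(S \right)}} = - \frac{146}{-15} = \left(-146\right) \left(- \frac{1}{15}\right) = \frac{146}{15}$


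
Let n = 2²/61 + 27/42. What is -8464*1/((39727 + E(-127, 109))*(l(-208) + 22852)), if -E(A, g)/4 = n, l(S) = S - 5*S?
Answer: -903532/100433298699 ≈ -8.9963e-6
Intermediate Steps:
l(S) = -4*S
n = 605/854 (n = 4*(1/61) + 27*(1/42) = 4/61 + 9/14 = 605/854 ≈ 0.70843)
E(A, g) = -1210/427 (E(A, g) = -4*605/854 = -1210/427)
-8464*1/((39727 + E(-127, 109))*(l(-208) + 22852)) = -8464*1/((39727 - 1210/427)*(-4*(-208) + 22852)) = -8464*427/(16962219*(832 + 22852)) = -8464/((16962219/427)*23684) = -8464/401733194796/427 = -8464*427/401733194796 = -903532/100433298699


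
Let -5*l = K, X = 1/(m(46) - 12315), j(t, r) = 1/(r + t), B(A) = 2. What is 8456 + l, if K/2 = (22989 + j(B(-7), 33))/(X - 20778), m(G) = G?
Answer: 377258177450808/44611924525 ≈ 8456.4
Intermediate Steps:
X = -1/12269 (X = 1/(46 - 12315) = 1/(-12269) = -1/12269 ≈ -8.1506e-5)
K = -19743667408/8922384905 (K = 2*((22989 + 1/(33 + 2))/(-1/12269 - 20778)) = 2*((22989 + 1/35)/(-254925283/12269)) = 2*((22989 + 1/35)*(-12269/254925283)) = 2*((804616/35)*(-12269/254925283)) = 2*(-9871833704/8922384905) = -19743667408/8922384905 ≈ -2.2128)
l = 19743667408/44611924525 (l = -1/5*(-19743667408/8922384905) = 19743667408/44611924525 ≈ 0.44256)
8456 + l = 8456 + 19743667408/44611924525 = 377258177450808/44611924525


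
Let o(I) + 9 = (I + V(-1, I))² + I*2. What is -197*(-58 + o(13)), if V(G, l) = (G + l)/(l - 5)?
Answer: -133369/4 ≈ -33342.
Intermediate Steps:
V(G, l) = (G + l)/(-5 + l)
o(I) = -9 + (I + (-1 + I)/(-5 + I))² + 2*I (o(I) = -9 + ((I + (-1 + I)/(-5 + I))² + I*2) = -9 + ((I + (-1 + I)/(-5 + I))² + 2*I) = -9 + (I + (-1 + I)/(-5 + I))² + 2*I)
-197*(-58 + o(13)) = -197*(-58 + (-9 + 2*13 + (-1 + 13² - 4*13)²/(-5 + 13)²)) = -197*(-58 + (-9 + 26 + (-1 + 169 - 52)²/8²)) = -197*(-58 + (-9 + 26 + (1/64)*116²)) = -197*(-58 + (-9 + 26 + (1/64)*13456)) = -197*(-58 + (-9 + 26 + 841/4)) = -197*(-58 + 909/4) = -197*677/4 = -133369/4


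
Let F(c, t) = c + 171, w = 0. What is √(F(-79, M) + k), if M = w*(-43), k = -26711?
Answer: I*√26619 ≈ 163.15*I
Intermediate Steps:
M = 0 (M = 0*(-43) = 0)
F(c, t) = 171 + c
√(F(-79, M) + k) = √((171 - 79) - 26711) = √(92 - 26711) = √(-26619) = I*√26619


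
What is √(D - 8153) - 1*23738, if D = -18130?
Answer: -23738 + I*√26283 ≈ -23738.0 + 162.12*I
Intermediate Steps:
√(D - 8153) - 1*23738 = √(-18130 - 8153) - 1*23738 = √(-26283) - 23738 = I*√26283 - 23738 = -23738 + I*√26283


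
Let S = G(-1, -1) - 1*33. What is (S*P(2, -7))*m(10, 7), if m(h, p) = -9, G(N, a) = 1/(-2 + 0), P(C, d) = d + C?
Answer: -3015/2 ≈ -1507.5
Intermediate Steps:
P(C, d) = C + d
G(N, a) = -½ (G(N, a) = 1/(-2) = -½)
S = -67/2 (S = -½ - 1*33 = -½ - 33 = -67/2 ≈ -33.500)
(S*P(2, -7))*m(10, 7) = -67*(2 - 7)/2*(-9) = -67/2*(-5)*(-9) = (335/2)*(-9) = -3015/2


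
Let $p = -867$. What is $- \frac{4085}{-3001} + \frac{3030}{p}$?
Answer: $- \frac{1850445}{867289} \approx -2.1336$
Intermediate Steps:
$- \frac{4085}{-3001} + \frac{3030}{p} = - \frac{4085}{-3001} + \frac{3030}{-867} = \left(-4085\right) \left(- \frac{1}{3001}\right) + 3030 \left(- \frac{1}{867}\right) = \frac{4085}{3001} - \frac{1010}{289} = - \frac{1850445}{867289}$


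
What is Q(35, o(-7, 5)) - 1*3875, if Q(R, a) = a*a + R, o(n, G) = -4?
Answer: -3824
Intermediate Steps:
Q(R, a) = R + a² (Q(R, a) = a² + R = R + a²)
Q(35, o(-7, 5)) - 1*3875 = (35 + (-4)²) - 1*3875 = (35 + 16) - 3875 = 51 - 3875 = -3824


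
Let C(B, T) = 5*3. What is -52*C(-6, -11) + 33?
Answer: -747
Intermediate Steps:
C(B, T) = 15
-52*C(-6, -11) + 33 = -52*15 + 33 = -780 + 33 = -747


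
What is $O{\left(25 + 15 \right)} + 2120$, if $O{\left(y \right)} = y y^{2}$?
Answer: $66120$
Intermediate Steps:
$O{\left(y \right)} = y^{3}$
$O{\left(25 + 15 \right)} + 2120 = \left(25 + 15\right)^{3} + 2120 = 40^{3} + 2120 = 64000 + 2120 = 66120$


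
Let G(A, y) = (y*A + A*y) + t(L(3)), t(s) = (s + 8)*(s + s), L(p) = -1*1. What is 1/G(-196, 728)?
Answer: -1/285390 ≈ -3.5040e-6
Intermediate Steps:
L(p) = -1
t(s) = 2*s*(8 + s) (t(s) = (8 + s)*(2*s) = 2*s*(8 + s))
G(A, y) = -14 + 2*A*y (G(A, y) = (y*A + A*y) + 2*(-1)*(8 - 1) = (A*y + A*y) + 2*(-1)*7 = 2*A*y - 14 = -14 + 2*A*y)
1/G(-196, 728) = 1/(-14 + 2*(-196)*728) = 1/(-14 - 285376) = 1/(-285390) = -1/285390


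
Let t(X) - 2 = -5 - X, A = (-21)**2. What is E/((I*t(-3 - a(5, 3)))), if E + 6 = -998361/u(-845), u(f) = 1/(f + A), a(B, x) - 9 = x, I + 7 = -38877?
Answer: -67222973/77768 ≈ -864.40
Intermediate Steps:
I = -38884 (I = -7 - 38877 = -38884)
a(B, x) = 9 + x
A = 441
t(X) = -3 - X (t(X) = 2 + (-5 - X) = -3 - X)
u(f) = 1/(441 + f) (u(f) = 1/(f + 441) = 1/(441 + f))
E = 403337838 (E = -6 - 998361/(1/(441 - 845)) = -6 - 998361/(1/(-404)) = -6 - 998361/(-1/404) = -6 - 998361*(-404) = -6 + 403337844 = 403337838)
E/((I*t(-3 - a(5, 3)))) = 403337838/((-38884*(-3 - (-3 - (9 + 3))))) = 403337838/((-38884*(-3 - (-3 - 1*12)))) = 403337838/((-38884*(-3 - (-3 - 12)))) = 403337838/((-38884*(-3 - 1*(-15)))) = 403337838/((-38884*(-3 + 15))) = 403337838/((-38884*12)) = 403337838/(-466608) = 403337838*(-1/466608) = -67222973/77768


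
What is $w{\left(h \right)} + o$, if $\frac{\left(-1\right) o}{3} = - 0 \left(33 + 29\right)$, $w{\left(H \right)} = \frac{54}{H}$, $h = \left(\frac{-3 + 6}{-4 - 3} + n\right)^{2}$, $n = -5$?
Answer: $\frac{1323}{722} \approx 1.8324$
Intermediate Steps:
$h = \frac{1444}{49}$ ($h = \left(\frac{-3 + 6}{-4 - 3} - 5\right)^{2} = \left(\frac{3}{-7} - 5\right)^{2} = \left(3 \left(- \frac{1}{7}\right) - 5\right)^{2} = \left(- \frac{3}{7} - 5\right)^{2} = \left(- \frac{38}{7}\right)^{2} = \frac{1444}{49} \approx 29.469$)
$o = 0$ ($o = - 3 \left(- 0 \left(33 + 29\right)\right) = - 3 \left(- 0 \cdot 62\right) = - 3 \left(\left(-1\right) 0\right) = \left(-3\right) 0 = 0$)
$w{\left(h \right)} + o = \frac{54}{\frac{1444}{49}} + 0 = 54 \cdot \frac{49}{1444} + 0 = \frac{1323}{722} + 0 = \frac{1323}{722}$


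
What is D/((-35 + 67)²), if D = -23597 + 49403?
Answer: 12903/512 ≈ 25.201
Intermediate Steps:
D = 25806
D/((-35 + 67)²) = 25806/((-35 + 67)²) = 25806/(32²) = 25806/1024 = 25806*(1/1024) = 12903/512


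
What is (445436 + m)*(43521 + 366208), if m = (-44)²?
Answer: 183301282188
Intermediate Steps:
m = 1936
(445436 + m)*(43521 + 366208) = (445436 + 1936)*(43521 + 366208) = 447372*409729 = 183301282188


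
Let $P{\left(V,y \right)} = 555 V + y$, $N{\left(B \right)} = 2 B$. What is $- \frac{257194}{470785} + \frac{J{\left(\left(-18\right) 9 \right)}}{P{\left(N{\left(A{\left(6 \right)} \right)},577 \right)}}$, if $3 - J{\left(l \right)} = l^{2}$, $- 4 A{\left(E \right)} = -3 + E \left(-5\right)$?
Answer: $- \frac{4245006908}{1309387595} \approx -3.242$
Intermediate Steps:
$A{\left(E \right)} = \frac{3}{4} + \frac{5 E}{4}$ ($A{\left(E \right)} = - \frac{-3 + E \left(-5\right)}{4} = - \frac{-3 - 5 E}{4} = \frac{3}{4} + \frac{5 E}{4}$)
$J{\left(l \right)} = 3 - l^{2}$
$P{\left(V,y \right)} = y + 555 V$
$- \frac{257194}{470785} + \frac{J{\left(\left(-18\right) 9 \right)}}{P{\left(N{\left(A{\left(6 \right)} \right)},577 \right)}} = - \frac{257194}{470785} + \frac{3 - \left(\left(-18\right) 9\right)^{2}}{577 + 555 \cdot 2 \left(\frac{3}{4} + \frac{5}{4} \cdot 6\right)} = \left(-257194\right) \frac{1}{470785} + \frac{3 - \left(-162\right)^{2}}{577 + 555 \cdot 2 \left(\frac{3}{4} + \frac{15}{2}\right)} = - \frac{36742}{67255} + \frac{3 - 26244}{577 + 555 \cdot 2 \cdot \frac{33}{4}} = - \frac{36742}{67255} + \frac{3 - 26244}{577 + 555 \cdot \frac{33}{2}} = - \frac{36742}{67255} - \frac{26241}{577 + \frac{18315}{2}} = - \frac{36742}{67255} - \frac{26241}{\frac{19469}{2}} = - \frac{36742}{67255} - \frac{52482}{19469} = - \frac{4245006908}{1309387595}$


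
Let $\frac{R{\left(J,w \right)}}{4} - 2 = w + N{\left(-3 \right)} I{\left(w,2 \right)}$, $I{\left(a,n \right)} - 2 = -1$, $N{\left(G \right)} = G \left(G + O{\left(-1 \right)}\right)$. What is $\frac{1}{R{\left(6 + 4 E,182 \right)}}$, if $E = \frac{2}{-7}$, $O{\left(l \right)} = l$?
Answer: $\frac{1}{784} \approx 0.0012755$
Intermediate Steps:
$E = - \frac{2}{7}$ ($E = 2 \left(- \frac{1}{7}\right) = - \frac{2}{7} \approx -0.28571$)
$N{\left(G \right)} = G \left(-1 + G\right)$ ($N{\left(G \right)} = G \left(G - 1\right) = G \left(-1 + G\right)$)
$I{\left(a,n \right)} = 1$ ($I{\left(a,n \right)} = 2 - 1 = 1$)
$R{\left(J,w \right)} = 56 + 4 w$ ($R{\left(J,w \right)} = 8 + 4 \left(w + - 3 \left(-1 - 3\right) 1\right) = 8 + 4 \left(w + \left(-3\right) \left(-4\right) 1\right) = 8 + 4 \left(w + 12 \cdot 1\right) = 8 + 4 \left(w + 12\right) = 8 + 4 \left(12 + w\right) = 8 + \left(48 + 4 w\right) = 56 + 4 w$)
$\frac{1}{R{\left(6 + 4 E,182 \right)}} = \frac{1}{56 + 4 \cdot 182} = \frac{1}{56 + 728} = \frac{1}{784}$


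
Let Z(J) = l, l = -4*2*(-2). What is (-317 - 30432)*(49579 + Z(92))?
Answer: -1524996655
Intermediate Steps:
l = 16 (l = -8*(-2) = 16)
Z(J) = 16
(-317 - 30432)*(49579 + Z(92)) = (-317 - 30432)*(49579 + 16) = -30749*49595 = -1524996655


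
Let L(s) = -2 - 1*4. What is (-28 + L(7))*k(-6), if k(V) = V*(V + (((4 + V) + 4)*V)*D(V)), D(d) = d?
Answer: 13464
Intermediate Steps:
L(s) = -6 (L(s) = -2 - 4 = -6)
k(V) = V*(V + V²*(8 + V)) (k(V) = V*(V + (((4 + V) + 4)*V)*V) = V*(V + ((8 + V)*V)*V) = V*(V + (V*(8 + V))*V) = V*(V + V²*(8 + V)))
(-28 + L(7))*k(-6) = (-28 - 6)*((-6)²*(1 + (-6)² + 8*(-6))) = -1224*(1 + 36 - 48) = -1224*(-11) = -34*(-396) = 13464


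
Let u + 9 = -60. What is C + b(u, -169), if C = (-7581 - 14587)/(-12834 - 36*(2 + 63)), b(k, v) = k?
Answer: -512419/7587 ≈ -67.539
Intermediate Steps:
u = -69 (u = -9 - 60 = -69)
C = 11084/7587 (C = -22168/(-12834 - 36*65) = -22168/(-12834 - 2340) = -22168/(-15174) = -22168*(-1/15174) = 11084/7587 ≈ 1.4609)
C + b(u, -169) = 11084/7587 - 69 = -512419/7587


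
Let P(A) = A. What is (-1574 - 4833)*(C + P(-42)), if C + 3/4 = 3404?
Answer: -86142115/4 ≈ -2.1536e+7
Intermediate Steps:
C = 13613/4 (C = -¾ + 3404 = 13613/4 ≈ 3403.3)
(-1574 - 4833)*(C + P(-42)) = (-1574 - 4833)*(13613/4 - 42) = -6407*13445/4 = -86142115/4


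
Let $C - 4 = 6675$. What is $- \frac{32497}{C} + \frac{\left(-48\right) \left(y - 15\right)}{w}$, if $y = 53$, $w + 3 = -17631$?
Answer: $- \frac{93478267}{19629581} \approx -4.7621$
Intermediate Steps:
$w = -17634$ ($w = -3 - 17631 = -17634$)
$C = 6679$ ($C = 4 + 6675 = 6679$)
$- \frac{32497}{C} + \frac{\left(-48\right) \left(y - 15\right)}{w} = - \frac{32497}{6679} + \frac{\left(-48\right) \left(53 - 15\right)}{-17634} = \left(-32497\right) \frac{1}{6679} + \left(-48\right) 38 \left(- \frac{1}{17634}\right) = - \frac{32497}{6679} - - \frac{304}{2939} = - \frac{32497}{6679} + \frac{304}{2939} = - \frac{93478267}{19629581}$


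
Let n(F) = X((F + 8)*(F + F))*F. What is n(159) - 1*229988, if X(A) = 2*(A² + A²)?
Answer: 1793677012108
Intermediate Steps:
X(A) = 4*A² (X(A) = 2*(2*A²) = 4*A²)
n(F) = 16*F³*(8 + F)² (n(F) = (4*((F + 8)*(F + F))²)*F = (4*((8 + F)*(2*F))²)*F = (4*(2*F*(8 + F))²)*F = (4*(4*F²*(8 + F)²))*F = (16*F²*(8 + F)²)*F = 16*F³*(8 + F)²)
n(159) - 1*229988 = 16*159³*(8 + 159)² - 1*229988 = 16*4019679*167² - 229988 = 16*4019679*27889 - 229988 = 1793677242096 - 229988 = 1793677012108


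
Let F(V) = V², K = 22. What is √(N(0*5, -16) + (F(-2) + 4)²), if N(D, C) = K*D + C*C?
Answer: 8*√5 ≈ 17.889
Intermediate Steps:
N(D, C) = C² + 22*D (N(D, C) = 22*D + C*C = 22*D + C² = C² + 22*D)
√(N(0*5, -16) + (F(-2) + 4)²) = √(((-16)² + 22*(0*5)) + ((-2)² + 4)²) = √((256 + 22*0) + (4 + 4)²) = √((256 + 0) + 8²) = √(256 + 64) = √320 = 8*√5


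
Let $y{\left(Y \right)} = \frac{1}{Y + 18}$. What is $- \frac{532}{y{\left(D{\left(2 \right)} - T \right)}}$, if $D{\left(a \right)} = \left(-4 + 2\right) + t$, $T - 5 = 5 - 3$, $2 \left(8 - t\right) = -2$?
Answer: $-9576$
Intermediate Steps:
$t = 9$ ($t = 8 - -1 = 8 + 1 = 9$)
$T = 7$ ($T = 5 + \left(5 - 3\right) = 5 + 2 = 7$)
$D{\left(a \right)} = 7$ ($D{\left(a \right)} = \left(-4 + 2\right) + 9 = -2 + 9 = 7$)
$y{\left(Y \right)} = \frac{1}{18 + Y}$
$- \frac{532}{y{\left(D{\left(2 \right)} - T \right)}} = - \frac{532}{\frac{1}{18 + \left(7 - 7\right)}} = - \frac{532}{\frac{1}{18 + 0}} = - \frac{532}{\frac{1}{18}} = - 532 \frac{1}{\frac{1}{18}} = \left(-532\right) 18 = -9576$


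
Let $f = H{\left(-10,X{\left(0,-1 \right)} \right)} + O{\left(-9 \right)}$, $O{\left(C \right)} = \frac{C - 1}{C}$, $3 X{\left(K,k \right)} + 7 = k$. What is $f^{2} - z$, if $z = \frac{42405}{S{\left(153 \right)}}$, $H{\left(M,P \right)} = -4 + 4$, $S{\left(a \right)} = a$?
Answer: $- \frac{379945}{1377} \approx -275.92$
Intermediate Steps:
$X{\left(K,k \right)} = - \frac{7}{3} + \frac{k}{3}$
$H{\left(M,P \right)} = 0$
$O{\left(C \right)} = \frac{-1 + C}{C}$ ($O{\left(C \right)} = \frac{C - 1}{C} = \frac{-1 + C}{C}$)
$z = \frac{14135}{51}$ ($z = \frac{42405}{153} = 42405 \cdot \frac{1}{153} = \frac{14135}{51} \approx 277.16$)
$f = \frac{10}{9}$ ($f = 0 + \frac{-1 - 9}{-9} = 0 - - \frac{10}{9} = 0 + \frac{10}{9} = \frac{10}{9} \approx 1.1111$)
$f^{2} - z = \left(\frac{10}{9}\right)^{2} - \frac{14135}{51} = \frac{100}{81} - \frac{14135}{51} = - \frac{379945}{1377}$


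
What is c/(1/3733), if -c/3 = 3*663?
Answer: -22274811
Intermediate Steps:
c = -5967 (c = -9*663 = -3*1989 = -5967)
c/(1/3733) = -5967/(1/3733) = -5967/1/3733 = -5967*3733 = -22274811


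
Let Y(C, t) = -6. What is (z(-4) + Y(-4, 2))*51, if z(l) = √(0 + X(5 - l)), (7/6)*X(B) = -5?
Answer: -306 + 51*I*√210/7 ≈ -306.0 + 105.58*I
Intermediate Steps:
X(B) = -30/7 (X(B) = (6/7)*(-5) = -30/7)
z(l) = I*√210/7 (z(l) = √(0 - 30/7) = √(-30/7) = I*√210/7)
(z(-4) + Y(-4, 2))*51 = (I*√210/7 - 6)*51 = (-6 + I*√210/7)*51 = -306 + 51*I*√210/7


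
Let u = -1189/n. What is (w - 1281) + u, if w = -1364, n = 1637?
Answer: -4331054/1637 ≈ -2645.7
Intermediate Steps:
u = -1189/1637 ≈ -0.72633
(w - 1281) + u = (-1364 - 1281) - 1189/1637 = -2645 - 1189/1637 = -4331054/1637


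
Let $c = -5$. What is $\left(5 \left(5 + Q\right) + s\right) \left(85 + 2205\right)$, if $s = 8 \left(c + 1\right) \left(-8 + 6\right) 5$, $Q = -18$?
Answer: $583950$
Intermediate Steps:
$s = 320$ ($s = 8 \left(-5 + 1\right) \left(-8 + 6\right) 5 = 8 \left(\left(-4\right) \left(-2\right)\right) 5 = 8 \cdot 8 \cdot 5 = 64 \cdot 5 = 320$)
$\left(5 \left(5 + Q\right) + s\right) \left(85 + 2205\right) = \left(5 \left(5 - 18\right) + 320\right) \left(85 + 2205\right) = \left(5 \left(-13\right) + 320\right) 2290 = \left(-65 + 320\right) 2290 = 255 \cdot 2290 = 583950$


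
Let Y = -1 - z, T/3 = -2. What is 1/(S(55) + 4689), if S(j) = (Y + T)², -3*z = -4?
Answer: 9/42826 ≈ 0.00021015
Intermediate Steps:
T = -6 (T = 3*(-2) = -6)
z = 4/3 (z = -⅓*(-4) = 4/3 ≈ 1.3333)
Y = -7/3 (Y = -1 - 1*4/3 = -1 - 4/3 = -7/3 ≈ -2.3333)
S(j) = 625/9 (S(j) = (-7/3 - 6)² = (-25/3)² = 625/9)
1/(S(55) + 4689) = 1/(625/9 + 4689) = 1/(42826/9) = 9/42826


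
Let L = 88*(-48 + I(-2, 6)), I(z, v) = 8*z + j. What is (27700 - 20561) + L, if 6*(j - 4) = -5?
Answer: 5357/3 ≈ 1785.7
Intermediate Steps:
j = 19/6 (j = 4 + (1/6)*(-5) = 4 - 5/6 = 19/6 ≈ 3.1667)
I(z, v) = 19/6 + 8*z (I(z, v) = 8*z + 19/6 = 19/6 + 8*z)
L = -16060/3 (L = 88*(-48 + (19/6 + 8*(-2))) = 88*(-48 + (19/6 - 16)) = 88*(-48 - 77/6) = 88*(-365/6) = -16060/3 ≈ -5353.3)
(27700 - 20561) + L = (27700 - 20561) - 16060/3 = 7139 - 16060/3 = 5357/3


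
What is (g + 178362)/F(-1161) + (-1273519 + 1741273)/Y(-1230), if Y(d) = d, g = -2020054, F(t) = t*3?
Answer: 106015663/714015 ≈ 148.48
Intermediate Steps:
F(t) = 3*t
(g + 178362)/F(-1161) + (-1273519 + 1741273)/Y(-1230) = (-2020054 + 178362)/((3*(-1161))) + (-1273519 + 1741273)/(-1230) = -1841692/(-3483) + 467754*(-1/1230) = -1841692*(-1/3483) - 77959/205 = 1841692/3483 - 77959/205 = 106015663/714015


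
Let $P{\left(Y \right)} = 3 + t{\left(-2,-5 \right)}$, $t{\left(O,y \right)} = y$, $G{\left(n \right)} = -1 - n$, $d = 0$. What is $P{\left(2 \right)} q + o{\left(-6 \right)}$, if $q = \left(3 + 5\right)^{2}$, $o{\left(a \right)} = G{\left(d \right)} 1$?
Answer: $-129$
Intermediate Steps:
$o{\left(a \right)} = -1$ ($o{\left(a \right)} = \left(-1 - 0\right) 1 = \left(-1 + 0\right) 1 = \left(-1\right) 1 = -1$)
$P{\left(Y \right)} = -2$ ($P{\left(Y \right)} = 3 - 5 = -2$)
$q = 64$ ($q = 8^{2} = 64$)
$P{\left(2 \right)} q + o{\left(-6 \right)} = \left(-2\right) 64 - 1 = -128 - 1 = -129$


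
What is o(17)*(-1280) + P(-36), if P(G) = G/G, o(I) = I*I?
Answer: -369919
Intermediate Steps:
o(I) = I²
P(G) = 1
o(17)*(-1280) + P(-36) = 17²*(-1280) + 1 = 289*(-1280) + 1 = -369920 + 1 = -369919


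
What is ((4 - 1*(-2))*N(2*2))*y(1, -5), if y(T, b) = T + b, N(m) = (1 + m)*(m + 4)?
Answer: -960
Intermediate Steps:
N(m) = (1 + m)*(4 + m)
((4 - 1*(-2))*N(2*2))*y(1, -5) = ((4 - 1*(-2))*(4 + (2*2)² + 5*(2*2)))*(1 - 5) = ((4 + 2)*(4 + 4² + 5*4))*(-4) = (6*(4 + 16 + 20))*(-4) = (6*40)*(-4) = 240*(-4) = -960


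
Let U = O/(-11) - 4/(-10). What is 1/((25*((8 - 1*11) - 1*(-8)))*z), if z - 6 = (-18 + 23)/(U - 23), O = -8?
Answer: 1203/867875 ≈ 0.0013861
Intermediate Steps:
U = 62/55 (U = -8/(-11) - 4/(-10) = -8*(-1/11) - 4*(-⅒) = 8/11 + ⅖ = 62/55 ≈ 1.1273)
z = 6943/1203 (z = 6 + (-18 + 23)/(62/55 - 23) = 6 + 5/(-1203/55) = 6 + 5*(-55/1203) = 6 - 275/1203 = 6943/1203 ≈ 5.7714)
1/((25*((8 - 1*11) - 1*(-8)))*z) = 1/((25*((8 - 1*11) - 1*(-8)))*(6943/1203)) = 1/((25*((8 - 11) + 8))*(6943/1203)) = 1/((25*(-3 + 8))*(6943/1203)) = 1/((25*5)*(6943/1203)) = 1/(125*(6943/1203)) = 1/(867875/1203) = 1203/867875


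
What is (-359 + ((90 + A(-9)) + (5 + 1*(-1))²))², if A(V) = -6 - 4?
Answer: 69169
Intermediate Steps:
A(V) = -10
(-359 + ((90 + A(-9)) + (5 + 1*(-1))²))² = (-359 + ((90 - 10) + (5 + 1*(-1))²))² = (-359 + (80 + (5 - 1)²))² = (-359 + (80 + 4²))² = (-359 + (80 + 16))² = (-359 + 96)² = (-263)² = 69169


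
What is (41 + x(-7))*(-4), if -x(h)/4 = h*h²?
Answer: -5652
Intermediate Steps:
x(h) = -4*h³ (x(h) = -4*h*h² = -4*h³)
(41 + x(-7))*(-4) = (41 - 4*(-7)³)*(-4) = (41 - 4*(-343))*(-4) = (41 + 1372)*(-4) = 1413*(-4) = -5652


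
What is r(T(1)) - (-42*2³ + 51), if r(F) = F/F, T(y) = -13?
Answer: 286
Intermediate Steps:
r(F) = 1
r(T(1)) - (-42*2³ + 51) = 1 - (-42*2³ + 51) = 1 - (-42*8 + 51) = 1 - (-336 + 51) = 1 - 1*(-285) = 1 + 285 = 286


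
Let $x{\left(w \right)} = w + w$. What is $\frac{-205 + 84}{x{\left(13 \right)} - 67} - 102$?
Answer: $- \frac{4061}{41} \approx -99.049$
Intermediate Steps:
$x{\left(w \right)} = 2 w$
$\frac{-205 + 84}{x{\left(13 \right)} - 67} - 102 = \frac{-205 + 84}{2 \cdot 13 - 67} - 102 = - \frac{121}{26 - 67} - 102 = - \frac{121}{-41} - 102 = \left(-121\right) \left(- \frac{1}{41}\right) - 102 = \frac{121}{41} - 102 = - \frac{4061}{41}$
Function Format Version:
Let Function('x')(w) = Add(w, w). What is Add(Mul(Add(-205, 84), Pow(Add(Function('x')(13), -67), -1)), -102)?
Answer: Rational(-4061, 41) ≈ -99.049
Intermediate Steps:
Function('x')(w) = Mul(2, w)
Add(Mul(Add(-205, 84), Pow(Add(Function('x')(13), -67), -1)), -102) = Add(Mul(Add(-205, 84), Pow(Add(Mul(2, 13), -67), -1)), -102) = Add(Mul(-121, Pow(Add(26, -67), -1)), -102) = Add(Mul(-121, Pow(-41, -1)), -102) = Add(Mul(-121, Rational(-1, 41)), -102) = Add(Rational(121, 41), -102) = Rational(-4061, 41)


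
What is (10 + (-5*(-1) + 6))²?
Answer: 441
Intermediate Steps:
(10 + (-5*(-1) + 6))² = (10 + (5 + 6))² = (10 + 11)² = 21² = 441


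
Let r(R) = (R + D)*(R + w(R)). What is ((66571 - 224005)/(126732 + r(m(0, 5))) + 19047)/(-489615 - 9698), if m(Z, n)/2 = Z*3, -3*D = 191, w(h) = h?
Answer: -402284495/10546489186 ≈ -0.038144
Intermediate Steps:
D = -191/3 (D = -⅓*191 = -191/3 ≈ -63.667)
m(Z, n) = 6*Z (m(Z, n) = 2*(Z*3) = 2*(3*Z) = 6*Z)
r(R) = 2*R*(-191/3 + R) (r(R) = (R - 191/3)*(R + R) = (-191/3 + R)*(2*R) = 2*R*(-191/3 + R))
((66571 - 224005)/(126732 + r(m(0, 5))) + 19047)/(-489615 - 9698) = ((66571 - 224005)/(126732 + 2*(6*0)*(-191 + 3*(6*0))/3) + 19047)/(-489615 - 9698) = (-157434/(126732 + (⅔)*0*(-191 + 3*0)) + 19047)/(-499313) = (-157434/(126732 + (⅔)*0*(-191 + 0)) + 19047)*(-1/499313) = (-157434/(126732 + (⅔)*0*(-191)) + 19047)*(-1/499313) = (-157434/(126732 + 0) + 19047)*(-1/499313) = (-157434/126732 + 19047)*(-1/499313) = (-157434*1/126732 + 19047)*(-1/499313) = (-26239/21122 + 19047)*(-1/499313) = (402284495/21122)*(-1/499313) = -402284495/10546489186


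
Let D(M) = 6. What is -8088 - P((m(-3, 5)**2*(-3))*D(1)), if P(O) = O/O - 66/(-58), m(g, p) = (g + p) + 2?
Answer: -234614/29 ≈ -8090.1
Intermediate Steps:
m(g, p) = 2 + g + p
P(O) = 62/29 (P(O) = 1 - 66*(-1/58) = 1 + 33/29 = 62/29)
-8088 - P((m(-3, 5)**2*(-3))*D(1)) = -8088 - 1*62/29 = -8088 - 62/29 = -234614/29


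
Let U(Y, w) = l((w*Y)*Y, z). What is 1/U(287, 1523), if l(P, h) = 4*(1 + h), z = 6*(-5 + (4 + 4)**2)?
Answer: 1/1420 ≈ 0.00070423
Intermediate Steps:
z = 354 (z = 6*(-5 + 8**2) = 6*(-5 + 64) = 6*59 = 354)
l(P, h) = 4 + 4*h
U(Y, w) = 1420 (U(Y, w) = 4 + 4*354 = 4 + 1416 = 1420)
1/U(287, 1523) = 1/1420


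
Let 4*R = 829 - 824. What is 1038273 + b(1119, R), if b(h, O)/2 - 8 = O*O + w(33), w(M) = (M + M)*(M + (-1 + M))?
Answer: 8374977/8 ≈ 1.0469e+6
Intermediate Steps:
w(M) = 2*M*(-1 + 2*M) (w(M) = (2*M)*(-1 + 2*M) = 2*M*(-1 + 2*M))
R = 5/4 (R = (829 - 824)/4 = (¼)*5 = 5/4 ≈ 1.2500)
b(h, O) = 8596 + 2*O² (b(h, O) = 16 + 2*(O*O + 2*33*(-1 + 2*33)) = 16 + 2*(O² + 2*33*(-1 + 66)) = 16 + 2*(O² + 2*33*65) = 16 + 2*(O² + 4290) = 16 + 2*(4290 + O²) = 16 + (8580 + 2*O²) = 8596 + 2*O²)
1038273 + b(1119, R) = 1038273 + (8596 + 2*(5/4)²) = 1038273 + (8596 + 2*(25/16)) = 1038273 + (8596 + 25/8) = 1038273 + 68793/8 = 8374977/8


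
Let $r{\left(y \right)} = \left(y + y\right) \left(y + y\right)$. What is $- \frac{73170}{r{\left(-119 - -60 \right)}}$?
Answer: $- \frac{36585}{6962} \approx -5.255$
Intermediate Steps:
$r{\left(y \right)} = 4 y^{2}$ ($r{\left(y \right)} = 2 y 2 y = 4 y^{2}$)
$- \frac{73170}{r{\left(-119 - -60 \right)}} = - \frac{73170}{4 \left(-119 - -60\right)^{2}} = - \frac{73170}{4 \left(-119 + 60\right)^{2}} = - \frac{73170}{4 \left(-59\right)^{2}} = - \frac{73170}{4 \cdot 3481} = - \frac{73170}{13924} = \left(-73170\right) \frac{1}{13924} = - \frac{36585}{6962}$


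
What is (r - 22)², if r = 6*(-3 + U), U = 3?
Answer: 484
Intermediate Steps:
r = 0 (r = 6*(-3 + 3) = 6*0 = 0)
(r - 22)² = (0 - 22)² = (-22)² = 484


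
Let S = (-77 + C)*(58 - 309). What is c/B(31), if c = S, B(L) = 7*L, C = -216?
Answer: 73543/217 ≈ 338.91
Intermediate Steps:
S = 73543 (S = (-77 - 216)*(58 - 309) = -293*(-251) = 73543)
c = 73543
c/B(31) = 73543/((7*31)) = 73543/217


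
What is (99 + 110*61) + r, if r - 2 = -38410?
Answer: -31599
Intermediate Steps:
r = -38408 (r = 2 - 38410 = -38408)
(99 + 110*61) + r = (99 + 110*61) - 38408 = (99 + 6710) - 38408 = 6809 - 38408 = -31599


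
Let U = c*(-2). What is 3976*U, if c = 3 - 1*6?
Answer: 23856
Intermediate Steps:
c = -3 (c = 3 - 6 = -3)
U = 6 (U = -3*(-2) = 6)
3976*U = 3976*6 = 23856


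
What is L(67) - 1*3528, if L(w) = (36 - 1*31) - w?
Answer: -3590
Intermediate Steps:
L(w) = 5 - w (L(w) = (36 - 31) - w = 5 - w)
L(67) - 1*3528 = (5 - 1*67) - 1*3528 = (5 - 67) - 3528 = -62 - 3528 = -3590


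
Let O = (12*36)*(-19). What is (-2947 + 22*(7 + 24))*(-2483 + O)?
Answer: 24215115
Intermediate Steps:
O = -8208 (O = 432*(-19) = -8208)
(-2947 + 22*(7 + 24))*(-2483 + O) = (-2947 + 22*(7 + 24))*(-2483 - 8208) = (-2947 + 22*31)*(-10691) = (-2947 + 682)*(-10691) = -2265*(-10691) = 24215115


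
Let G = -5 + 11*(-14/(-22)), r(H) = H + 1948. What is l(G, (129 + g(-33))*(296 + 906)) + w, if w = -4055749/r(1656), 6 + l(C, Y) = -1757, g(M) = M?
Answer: -10409601/3604 ≈ -2888.3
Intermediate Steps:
r(H) = 1948 + H
G = 2 (G = -5 + 11*(-14*(-1/22)) = -5 + 11*(7/11) = -5 + 7 = 2)
l(C, Y) = -1763 (l(C, Y) = -6 - 1757 = -1763)
w = -4055749/3604 (w = -4055749/(1948 + 1656) = -4055749/3604 ≈ -1125.3)
l(G, (129 + g(-33))*(296 + 906)) + w = -1763 - 4055749/3604 = -10409601/3604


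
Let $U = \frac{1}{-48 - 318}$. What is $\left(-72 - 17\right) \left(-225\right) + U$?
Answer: $\frac{7329149}{366} \approx 20025.0$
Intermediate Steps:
$U = - \frac{1}{366}$ ($U = \frac{1}{-366} = - \frac{1}{366} \approx -0.0027322$)
$\left(-72 - 17\right) \left(-225\right) + U = \left(-72 - 17\right) \left(-225\right) - \frac{1}{366} = \left(-89\right) \left(-225\right) - \frac{1}{366} = 20025 - \frac{1}{366} = \frac{7329149}{366}$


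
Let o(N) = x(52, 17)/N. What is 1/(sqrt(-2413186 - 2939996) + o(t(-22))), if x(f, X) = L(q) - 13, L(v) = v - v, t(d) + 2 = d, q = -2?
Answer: 312/3083433001 - 1728*I*sqrt(594798)/3083433001 ≈ 1.0119e-7 - 0.00043221*I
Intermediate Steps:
t(d) = -2 + d
L(v) = 0
x(f, X) = -13 (x(f, X) = 0 - 13 = -13)
o(N) = -13/N
1/(sqrt(-2413186 - 2939996) + o(t(-22))) = 1/(sqrt(-2413186 - 2939996) - 13/(-2 - 22)) = 1/(sqrt(-5353182) - 13/(-24)) = 1/(3*I*sqrt(594798) - 13*(-1/24)) = 1/(3*I*sqrt(594798) + 13/24) = 1/(13/24 + 3*I*sqrt(594798))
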